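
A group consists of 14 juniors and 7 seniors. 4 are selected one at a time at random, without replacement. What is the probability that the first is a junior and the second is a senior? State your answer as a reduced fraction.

Multiply the conditional probabilities at each draw: 14/21 · 7/20 = 98/420 = 7/30.

7/30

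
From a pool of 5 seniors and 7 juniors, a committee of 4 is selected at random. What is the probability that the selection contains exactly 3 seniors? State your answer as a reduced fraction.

Total number of selections: C(12,4) = 495.
Selections with exactly 3 seniors: choose 3 of the 5 seniors and 1 of the 7 juniors, C(5,3)·C(7,1) = 10·7 = 70.
Probability = 70/495 = 14/99.

14/99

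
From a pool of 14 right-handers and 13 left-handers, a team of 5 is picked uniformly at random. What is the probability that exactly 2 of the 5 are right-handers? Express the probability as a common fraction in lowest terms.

1001/3105

Total number of selections: C(27,5) = 80730.
Selections with exactly 2 right-handers: choose 2 of the 14 right-handers and 3 of the 13 left-handers, C(14,2)·C(13,3) = 91·286 = 26026.
Probability = 26026/80730 = 1001/3105.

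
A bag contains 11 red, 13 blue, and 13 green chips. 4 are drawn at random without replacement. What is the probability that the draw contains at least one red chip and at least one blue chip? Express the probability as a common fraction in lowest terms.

There are C(37,4) = 66045 possible draws.
By inclusion-exclusion on the complements, draws missing all red or all blue: C(26,4) + C(24,4) − C(13,4) = 14950 + 10626 − 715 = 24861.
So draws with at least one of each: 66045 − 24861 = 41184, probability 41184/66045 = 13728/22015.

13728/22015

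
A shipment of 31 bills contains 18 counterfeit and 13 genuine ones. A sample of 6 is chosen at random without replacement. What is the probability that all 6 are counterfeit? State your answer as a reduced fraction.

There are C(31,6) = 736281 possible selections.
Selections with all counterfeit: C(18,6) = 18564.
Probability = 18564/736281 = 68/2697.

68/2697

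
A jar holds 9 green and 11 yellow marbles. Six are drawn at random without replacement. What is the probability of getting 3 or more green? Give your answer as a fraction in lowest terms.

371/646

There are C(20,6) = 38760 ways to choose the 6.
Favorable selections (3 or more green): C(9,3)·C(11,3) + C(9,4)·C(11,2) + C(9,5)·C(11,1) + C(9,6)·C(11,0) = 13860 + 6930 + 1386 + 84 = 22260.
Probability = 22260/38760 = 371/646.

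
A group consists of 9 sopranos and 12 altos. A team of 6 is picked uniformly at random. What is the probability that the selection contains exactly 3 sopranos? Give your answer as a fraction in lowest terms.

110/323

There are C(21,6) = 54264 ways to choose 6 from 21.
Selections with exactly 3 sopranos: choose 3 of the 9 sopranos and 3 of the 12 altos, C(9,3)·C(12,3) = 84·220 = 18480.
Probability = 18480/54264 = 110/323.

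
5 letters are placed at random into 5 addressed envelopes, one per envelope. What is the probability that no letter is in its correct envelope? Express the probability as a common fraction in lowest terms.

11/30

There are 5! = 120 assignments.
By inclusion-exclusion, assignments with no fixed points: C(5,0)·5! − C(5,1)·4! + C(5,2)·3! − C(5,3)·2! + C(5,4)·1! − C(5,5)·0! = 44.
Probability = 44/120 = 11/30.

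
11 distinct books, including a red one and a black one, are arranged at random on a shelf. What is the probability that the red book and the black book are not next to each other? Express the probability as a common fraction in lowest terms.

9/11

There are 11! = 39916800 arrangements.
Arrangements with the red book and the black book adjacent: 2·10! = 7257600.
So not adjacent: 39916800 − 7257600 = 32659200, probability 32659200/39916800 = 9/11.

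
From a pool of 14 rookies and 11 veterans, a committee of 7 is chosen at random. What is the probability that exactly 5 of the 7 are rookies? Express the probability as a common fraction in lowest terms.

1001/4370

There are C(25,7) = 480700 ways to choose 7 from 25.
Selections with exactly 5 rookies: choose 5 of the 14 rookies and 2 of the 11 veterans, C(14,5)·C(11,2) = 2002·55 = 110110.
Probability = 110110/480700 = 1001/4370.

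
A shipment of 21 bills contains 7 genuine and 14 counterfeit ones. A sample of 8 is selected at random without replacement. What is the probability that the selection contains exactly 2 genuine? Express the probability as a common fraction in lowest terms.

There are C(21,8) = 203490 ways to choose 8 from 21.
Selections with exactly 2 genuine: choose 2 of the 7 genuine and 6 of the 14 counterfeit, C(7,2)·C(14,6) = 21·3003 = 63063.
Probability = 63063/203490 = 1001/3230.

1001/3230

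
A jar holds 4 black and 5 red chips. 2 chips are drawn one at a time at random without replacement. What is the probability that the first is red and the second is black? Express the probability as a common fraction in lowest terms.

5/18

Multiply the conditional probabilities at each draw: 5/9 · 4/8 = 20/72 = 5/18.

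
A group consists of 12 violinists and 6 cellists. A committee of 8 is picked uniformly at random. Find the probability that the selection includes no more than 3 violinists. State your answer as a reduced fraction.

7/221

Total selections: C(18,8) = 43758.
Favorable selections (no more than 3 violinists): C(12,2)·C(6,6) + C(12,3)·C(6,5) = 66 + 1320 = 1386.
Probability = 1386/43758 = 7/221.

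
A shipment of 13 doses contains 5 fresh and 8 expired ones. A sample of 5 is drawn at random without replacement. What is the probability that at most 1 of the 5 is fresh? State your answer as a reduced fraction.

There are C(13,5) = 1287 ways to choose the 5.
Favorable selections (at most 1 fresh): C(5,0)·C(8,5) + C(5,1)·C(8,4) = 56 + 350 = 406.
Probability = 406/1287.

406/1287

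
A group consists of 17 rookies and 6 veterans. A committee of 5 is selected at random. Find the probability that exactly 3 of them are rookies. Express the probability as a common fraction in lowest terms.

Total number of selections: C(23,5) = 33649.
Selections with exactly 3 rookies: choose 3 of the 17 rookies and 2 of the 6 veterans, C(17,3)·C(6,2) = 680·15 = 10200.
Probability = 10200/33649.

10200/33649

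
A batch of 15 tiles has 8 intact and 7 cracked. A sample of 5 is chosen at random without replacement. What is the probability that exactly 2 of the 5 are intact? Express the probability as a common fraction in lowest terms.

The sample space is all 5-subsets of the 15: C(15,5) = 3003.
Selections with exactly 2 intact: choose 2 of the 8 intact and 3 of the 7 cracked, C(8,2)·C(7,3) = 28·35 = 980.
Probability = 980/3003 = 140/429.

140/429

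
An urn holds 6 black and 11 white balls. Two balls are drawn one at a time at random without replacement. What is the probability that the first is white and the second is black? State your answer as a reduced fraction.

Multiply the conditional probabilities at each draw: 11/17 · 6/16 = 66/272 = 33/136.

33/136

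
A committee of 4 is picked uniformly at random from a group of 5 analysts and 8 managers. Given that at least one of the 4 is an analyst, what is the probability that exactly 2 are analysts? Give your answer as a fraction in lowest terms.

56/129

Work in counts. Selections with at least one analyst: C(13,4) − C(8,4) = 715 − 70 = 645.
Of those, selections where exactly 2 are analysts: C(5,2)·C(8,2) = 10·28 = 280.
Conditional probability = 280/645 = 56/129.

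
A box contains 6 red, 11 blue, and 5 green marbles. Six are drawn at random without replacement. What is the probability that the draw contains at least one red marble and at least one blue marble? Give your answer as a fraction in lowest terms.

859/969

There are C(22,6) = 74613 possible draws.
By inclusion-exclusion on the complements, draws missing all red or all blue: C(16,6) + C(11,6) − C(5,6) = 8008 + 462 − 0 = 8470.
So draws with at least one of each: 74613 − 8470 = 66143, probability 66143/74613 = 859/969.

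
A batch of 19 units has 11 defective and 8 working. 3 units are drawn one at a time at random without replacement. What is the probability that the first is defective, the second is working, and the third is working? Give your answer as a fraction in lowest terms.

308/2907

Multiply the conditional probabilities at each draw: 11/19 · 8/18 · 7/17 = 616/5814 = 308/2907.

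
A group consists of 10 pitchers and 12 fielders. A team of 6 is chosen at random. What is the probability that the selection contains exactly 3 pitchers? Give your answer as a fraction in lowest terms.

800/2261

The sample space is all 6-subsets of the 22: C(22,6) = 74613.
Selections with exactly 3 pitchers: choose 3 of the 10 pitchers and 3 of the 12 fielders, C(10,3)·C(12,3) = 120·220 = 26400.
Probability = 26400/74613 = 800/2261.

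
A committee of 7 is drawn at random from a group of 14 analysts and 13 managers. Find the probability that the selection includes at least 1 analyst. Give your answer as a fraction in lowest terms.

1033/1035

There are C(27,7) = 888030 ways to choose the 7.
Favorable selections (at least 1 analyst): C(14,1)·C(13,6) + C(14,2)·C(13,5) + C(14,3)·C(13,4) + C(14,4)·C(13,3) + C(14,5)·C(13,2) + C(14,6)·C(13,1) + C(14,7)·C(13,0) = 24024 + 117117 + 260260 + 286286 + 156156 + 39039 + 3432 = 886314.
Probability = 886314/888030 = 1033/1035.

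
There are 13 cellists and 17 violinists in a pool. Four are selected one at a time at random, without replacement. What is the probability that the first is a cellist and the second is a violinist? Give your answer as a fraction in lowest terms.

221/870

Multiply the conditional probabilities at each draw: 13/30 · 17/29 = 221/870.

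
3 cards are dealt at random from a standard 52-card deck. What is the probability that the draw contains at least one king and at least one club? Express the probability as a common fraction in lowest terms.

33/260

There are C(52,3) = 22100 possible draws.
By inclusion-exclusion on the complements, draws missing all kings or all clubs: C(48,3) + C(39,3) − C(36,3) = 17296 + 9139 − 7140 = 19295.
So draws with at least one of each: 22100 − 19295 = 2805, probability 2805/22100 = 33/260.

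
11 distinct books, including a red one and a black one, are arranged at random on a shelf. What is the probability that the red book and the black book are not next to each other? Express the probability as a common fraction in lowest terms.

There are 11! = 39916800 arrangements.
Arrangements with the red book and the black book adjacent: 2·10! = 7257600.
So not adjacent: 39916800 − 7257600 = 32659200, probability 32659200/39916800 = 9/11.

9/11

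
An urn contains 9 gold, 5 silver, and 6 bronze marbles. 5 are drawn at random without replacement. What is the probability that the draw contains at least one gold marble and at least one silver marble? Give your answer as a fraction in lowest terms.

4015/5168

There are C(20,5) = 15504 possible draws.
By inclusion-exclusion on the complements, draws missing all gold or all silver: C(11,5) + C(15,5) − C(6,5) = 462 + 3003 − 6 = 3459.
So draws with at least one of each: 15504 − 3459 = 12045, probability 12045/15504 = 4015/5168.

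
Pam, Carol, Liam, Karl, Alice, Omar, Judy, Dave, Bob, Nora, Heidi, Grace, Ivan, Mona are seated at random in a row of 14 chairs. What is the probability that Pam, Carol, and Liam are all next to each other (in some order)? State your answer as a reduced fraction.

3/91

There are 14! = 87178291200 arrangements.
Treat the three as one block: 12! placements × 3! orders within the block = 479001600·6 = 2874009600.
Probability = 2874009600/87178291200 = 3/91.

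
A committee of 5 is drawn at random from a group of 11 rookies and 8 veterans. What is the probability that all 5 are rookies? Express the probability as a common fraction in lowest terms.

There are C(19,5) = 11628 possible selections.
Selections with all rookies: C(11,5) = 462.
Probability = 462/11628 = 77/1938.

77/1938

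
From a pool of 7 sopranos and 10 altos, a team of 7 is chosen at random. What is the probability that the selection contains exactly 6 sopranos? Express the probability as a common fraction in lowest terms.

35/9724

Total number of selections: C(17,7) = 19448.
Selections with exactly 6 sopranos: choose 6 of the 7 sopranos and 1 of the 10 altos, C(7,6)·C(10,1) = 7·10 = 70.
Probability = 70/19448 = 35/9724.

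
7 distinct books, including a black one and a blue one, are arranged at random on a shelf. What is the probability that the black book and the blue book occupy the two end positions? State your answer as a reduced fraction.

1/21

There are 7! = 5040 arrangements.
Place the black book and the blue book at the ends in 2 ways, arrange the remaining 5 in 5! = 120 ways: 2·120 = 240.
Probability = 240/5040 = 1/21.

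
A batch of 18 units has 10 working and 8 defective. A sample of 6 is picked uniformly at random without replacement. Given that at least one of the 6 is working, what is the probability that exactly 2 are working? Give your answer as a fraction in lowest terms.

225/1324

Work in counts. Selections with at least one working: C(18,6) − C(8,6) = 18564 − 28 = 18536.
Of those, selections where exactly 2 are working: C(10,2)·C(8,4) = 45·70 = 3150.
Conditional probability = 3150/18536 = 225/1324.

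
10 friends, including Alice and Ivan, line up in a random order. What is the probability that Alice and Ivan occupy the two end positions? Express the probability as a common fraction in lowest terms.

1/45

There are 10! = 3628800 arrangements.
Place Alice and Ivan at the ends in 2 ways, arrange the remaining 8 in 8! = 40320 ways: 2·40320 = 80640.
Probability = 80640/3628800 = 1/45.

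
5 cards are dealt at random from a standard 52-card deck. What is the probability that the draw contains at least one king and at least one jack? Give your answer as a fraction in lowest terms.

6509/64974

There are C(52,5) = 2598960 possible draws.
By inclusion-exclusion on the complements, draws missing all kings or all jacks: C(48,5) + C(48,5) − C(44,5) = 1712304 + 1712304 − 1086008 = 2338600.
So draws with at least one of each: 2598960 − 2338600 = 260360, probability 260360/2598960 = 6509/64974.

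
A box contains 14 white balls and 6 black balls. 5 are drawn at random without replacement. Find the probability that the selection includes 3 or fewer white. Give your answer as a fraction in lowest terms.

Total selections: C(20,5) = 15504.
Favorable selections (3 or fewer white): C(14,0)·C(6,5) + C(14,1)·C(6,4) + C(14,2)·C(6,3) + C(14,3)·C(6,2) = 6 + 210 + 1820 + 5460 = 7496.
Probability = 7496/15504 = 937/1938.

937/1938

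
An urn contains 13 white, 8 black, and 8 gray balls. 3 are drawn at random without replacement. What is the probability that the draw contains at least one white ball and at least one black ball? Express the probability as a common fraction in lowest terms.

There are C(29,3) = 3654 possible draws.
By inclusion-exclusion on the complements, draws missing all white or all black: C(16,3) + C(21,3) − C(8,3) = 560 + 1330 − 56 = 1834.
So draws with at least one of each: 3654 − 1834 = 1820, probability 1820/3654 = 130/261.

130/261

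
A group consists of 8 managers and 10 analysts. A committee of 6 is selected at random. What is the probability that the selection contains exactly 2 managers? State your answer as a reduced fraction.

Total number of selections: C(18,6) = 18564.
Selections with exactly 2 managers: choose 2 of the 8 managers and 4 of the 10 analysts, C(8,2)·C(10,4) = 28·210 = 5880.
Probability = 5880/18564 = 70/221.

70/221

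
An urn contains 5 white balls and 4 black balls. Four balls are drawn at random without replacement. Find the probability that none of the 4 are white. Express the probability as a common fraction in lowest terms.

1/126

There are C(9,4) = 126 possible selections.
Selections with no white (all black): C(4,4) = 1.
Probability = 1/126.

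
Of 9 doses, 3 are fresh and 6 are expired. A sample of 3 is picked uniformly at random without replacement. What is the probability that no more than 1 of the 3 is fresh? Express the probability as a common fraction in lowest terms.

65/84

There are C(9,3) = 84 ways to choose the 3.
Favorable selections (no more than 1 fresh): C(3,0)·C(6,3) + C(3,1)·C(6,2) = 20 + 45 = 65.
Probability = 65/84.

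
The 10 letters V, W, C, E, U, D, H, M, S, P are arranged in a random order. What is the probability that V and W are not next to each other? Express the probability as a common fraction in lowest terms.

There are 10! = 3628800 arrangements.
Arrangements with V and W adjacent: 2·9! = 725760.
So not adjacent: 3628800 − 725760 = 2903040, probability 2903040/3628800 = 4/5.

4/5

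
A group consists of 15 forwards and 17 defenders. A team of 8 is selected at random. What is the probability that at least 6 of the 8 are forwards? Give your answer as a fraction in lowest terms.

6127/80910

Total selections: C(32,8) = 10518300.
Favorable selections (at least 6 forwards): C(15,6)·C(17,2) + C(15,7)·C(17,1) + C(15,8)·C(17,0) = 680680 + 109395 + 6435 = 796510.
Probability = 796510/10518300 = 6127/80910.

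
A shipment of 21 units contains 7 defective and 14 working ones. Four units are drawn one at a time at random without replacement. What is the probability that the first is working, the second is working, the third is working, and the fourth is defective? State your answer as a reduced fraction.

Multiply the conditional probabilities at each draw: 14/21 · 13/20 · 12/19 · 7/18 = 15288/143640 = 91/855.

91/855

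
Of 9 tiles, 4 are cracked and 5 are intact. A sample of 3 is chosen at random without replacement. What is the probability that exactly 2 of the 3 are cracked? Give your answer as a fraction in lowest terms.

The sample space is all 3-subsets of the 9: C(9,3) = 84.
Selections with exactly 2 cracked: choose 2 of the 4 cracked and 1 of the 5 intact, C(4,2)·C(5,1) = 6·5 = 30.
Probability = 30/84 = 5/14.

5/14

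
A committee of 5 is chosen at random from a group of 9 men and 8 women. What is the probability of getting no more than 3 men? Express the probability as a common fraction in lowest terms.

361/442

Total selections: C(17,5) = 6188.
Count the complement (more than 3 men): C(9,4)·C(8,1) + C(9,5)·C(8,0) = 1008 + 126 = 1134.
Probability = 1 − 1134/6188 = 5054/6188 = 361/442.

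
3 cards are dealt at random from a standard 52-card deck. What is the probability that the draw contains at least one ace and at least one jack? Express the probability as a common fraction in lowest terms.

188/5525

There are C(52,3) = 22100 possible draws.
By inclusion-exclusion on the complements, draws missing all aces or all jacks: C(48,3) + C(48,3) − C(44,3) = 17296 + 17296 − 13244 = 21348.
So draws with at least one of each: 22100 − 21348 = 752, probability 752/22100 = 188/5525.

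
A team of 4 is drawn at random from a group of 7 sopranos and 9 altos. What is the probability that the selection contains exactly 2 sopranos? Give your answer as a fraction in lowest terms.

There are C(16,4) = 1820 ways to choose 4 from 16.
Selections with exactly 2 sopranos: choose 2 of the 7 sopranos and 2 of the 9 altos, C(7,2)·C(9,2) = 21·36 = 756.
Probability = 756/1820 = 27/65.

27/65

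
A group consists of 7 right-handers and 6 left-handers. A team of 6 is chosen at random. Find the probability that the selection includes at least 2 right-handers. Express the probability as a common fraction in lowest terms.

1673/1716

There are C(13,6) = 1716 ways to choose the 6.
Count the complement (fewer than 2 right-handers): C(7,0)·C(6,6) + C(7,1)·C(6,5) = 1 + 42 = 43.
Probability = 1 − 43/1716 = 1673/1716.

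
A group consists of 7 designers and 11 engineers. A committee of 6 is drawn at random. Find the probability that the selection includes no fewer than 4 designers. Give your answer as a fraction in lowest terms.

Total selections: C(18,6) = 18564.
Favorable selections (no fewer than 4 designers): C(7,4)·C(11,2) + C(7,5)·C(11,1) + C(7,6)·C(11,0) = 1925 + 231 + 7 = 2163.
Probability = 2163/18564 = 103/884.

103/884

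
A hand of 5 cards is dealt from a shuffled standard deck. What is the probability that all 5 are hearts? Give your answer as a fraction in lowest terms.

33/66640

There are C(52,5) = 2598960 possible 5-card hands.
Hands that are all hearts: C(13,5) = 1287.
Probability = 1287/2598960 = 33/66640.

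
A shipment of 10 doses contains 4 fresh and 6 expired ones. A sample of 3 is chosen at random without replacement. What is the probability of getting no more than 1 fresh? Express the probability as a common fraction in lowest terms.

2/3

There are C(10,3) = 120 ways to choose the 3.
Favorable selections (no more than 1 fresh): C(4,0)·C(6,3) + C(4,1)·C(6,2) = 20 + 60 = 80.
Probability = 80/120 = 2/3.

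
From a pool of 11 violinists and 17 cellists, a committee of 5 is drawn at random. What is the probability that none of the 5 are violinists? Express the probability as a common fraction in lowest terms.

There are C(28,5) = 98280 possible selections.
Selections with no violinists (all cellists): C(17,5) = 6188.
Probability = 6188/98280 = 17/270.

17/270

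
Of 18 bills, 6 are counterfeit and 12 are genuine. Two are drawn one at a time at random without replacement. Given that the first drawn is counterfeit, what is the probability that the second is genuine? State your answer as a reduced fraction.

12/17

After removing one counterfeit, 17 remain: 5 counterfeit and 12 genuine.
So the probability the next is genuine is 12/17.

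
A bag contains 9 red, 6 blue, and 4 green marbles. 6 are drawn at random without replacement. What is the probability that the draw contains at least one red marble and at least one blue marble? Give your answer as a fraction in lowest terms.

There are C(19,6) = 27132 possible draws.
By inclusion-exclusion on the complements, draws missing all red or all blue: C(10,6) + C(13,6) − C(4,6) = 210 + 1716 − 0 = 1926.
So draws with at least one of each: 27132 − 1926 = 25206, probability 25206/27132 = 4201/4522.

4201/4522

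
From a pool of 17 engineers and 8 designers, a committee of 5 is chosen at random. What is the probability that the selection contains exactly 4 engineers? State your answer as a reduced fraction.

The sample space is all 5-subsets of the 25: C(25,5) = 53130.
Selections with exactly 4 engineers: choose 4 of the 17 engineers and 1 of the 8 designers, C(17,4)·C(8,1) = 2380·8 = 19040.
Probability = 19040/53130 = 272/759.

272/759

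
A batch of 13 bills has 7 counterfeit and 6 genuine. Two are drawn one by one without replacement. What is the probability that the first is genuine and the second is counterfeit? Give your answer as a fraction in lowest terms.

Multiply the conditional probabilities at each draw: 6/13 · 7/12 = 42/156 = 7/26.

7/26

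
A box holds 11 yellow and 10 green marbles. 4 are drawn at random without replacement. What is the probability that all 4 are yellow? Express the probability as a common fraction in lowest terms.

There are C(21,4) = 5985 possible selections.
Selections with all yellow: C(11,4) = 330.
Probability = 330/5985 = 22/399.

22/399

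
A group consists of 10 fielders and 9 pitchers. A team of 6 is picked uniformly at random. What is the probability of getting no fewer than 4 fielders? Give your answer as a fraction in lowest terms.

239/646

There are C(19,6) = 27132 ways to choose the 6.
Favorable selections (no fewer than 4 fielders): C(10,4)·C(9,2) + C(10,5)·C(9,1) + C(10,6)·C(9,0) = 7560 + 2268 + 210 = 10038.
Probability = 10038/27132 = 239/646.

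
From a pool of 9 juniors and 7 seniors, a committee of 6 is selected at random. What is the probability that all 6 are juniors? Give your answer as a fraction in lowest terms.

There are C(16,6) = 8008 possible selections.
Selections with all juniors: C(9,6) = 84.
Probability = 84/8008 = 3/286.

3/286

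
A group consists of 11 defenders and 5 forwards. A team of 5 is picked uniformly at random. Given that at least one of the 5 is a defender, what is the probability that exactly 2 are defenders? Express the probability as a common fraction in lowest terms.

50/397

Work in counts. Selections with at least one defender: C(16,5) − C(5,5) = 4368 − 1 = 4367.
Of those, selections where exactly 2 are defenders: C(11,2)·C(5,3) = 55·10 = 550.
Conditional probability = 550/4367 = 50/397.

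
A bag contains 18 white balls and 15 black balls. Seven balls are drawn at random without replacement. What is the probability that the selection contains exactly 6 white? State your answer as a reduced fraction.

7735/118668

The sample space is all 7-subsets of the 33: C(33,7) = 4272048.
Selections with exactly 6 white: choose 6 of the 18 white and 1 of the 15 black, C(18,6)·C(15,1) = 18564·15 = 278460.
Probability = 278460/4272048 = 7735/118668.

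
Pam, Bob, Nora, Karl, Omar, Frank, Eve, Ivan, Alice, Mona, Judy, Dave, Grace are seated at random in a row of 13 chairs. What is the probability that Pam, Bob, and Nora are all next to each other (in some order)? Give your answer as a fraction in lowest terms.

1/26

There are 13! = 6227020800 arrangements.
Treat the three as one block: 11! placements × 3! orders within the block = 39916800·6 = 239500800.
Probability = 239500800/6227020800 = 1/26.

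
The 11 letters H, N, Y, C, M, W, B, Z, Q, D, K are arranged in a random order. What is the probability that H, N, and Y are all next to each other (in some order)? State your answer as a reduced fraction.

There are 11! = 39916800 arrangements.
Treat the three as one block: 9! placements × 3! orders within the block = 362880·6 = 2177280.
Probability = 2177280/39916800 = 3/55.

3/55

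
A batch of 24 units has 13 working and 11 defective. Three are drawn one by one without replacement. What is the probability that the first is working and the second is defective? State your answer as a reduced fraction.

Multiply the conditional probabilities at each draw: 13/24 · 11/23 = 143/552.

143/552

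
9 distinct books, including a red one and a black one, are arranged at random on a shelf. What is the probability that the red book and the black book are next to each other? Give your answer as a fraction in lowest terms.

There are 9! = 362880 arrangements.
Treat the red book and the black book as a block: 8! arrangements of the blocks × 2 orders within the block = 2·40320 = 80640.
Probability = 80640/362880 = 2/9.

2/9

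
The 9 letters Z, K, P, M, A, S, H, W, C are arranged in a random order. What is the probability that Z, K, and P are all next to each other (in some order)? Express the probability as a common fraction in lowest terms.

There are 9! = 362880 arrangements.
Treat the three as one block: 7! placements × 3! orders within the block = 5040·6 = 30240.
Probability = 30240/362880 = 1/12.

1/12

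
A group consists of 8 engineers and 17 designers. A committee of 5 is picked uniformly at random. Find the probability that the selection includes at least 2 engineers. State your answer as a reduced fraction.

There are C(25,5) = 53130 ways to choose the 5.
Count the complement (fewer than 2 engineers): C(8,0)·C(17,5) + C(8,1)·C(17,4) = 6188 + 19040 = 25228.
Probability = 1 − 25228/53130 = 27902/53130 = 1993/3795.

1993/3795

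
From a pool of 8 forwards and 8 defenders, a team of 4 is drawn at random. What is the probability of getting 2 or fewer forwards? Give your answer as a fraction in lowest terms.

Total selections: C(16,4) = 1820.
Count the complement (more than 2 forwards): C(8,3)·C(8,1) + C(8,4)·C(8,0) = 448 + 70 = 518.
Probability = 1 − 518/1820 = 1302/1820 = 93/130.

93/130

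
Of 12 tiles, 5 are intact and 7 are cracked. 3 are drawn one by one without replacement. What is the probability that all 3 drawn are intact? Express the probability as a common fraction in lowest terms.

Multiply the conditional probabilities at each draw: 5/12 · 4/11 · 3/10 = 60/1320 = 1/22.

1/22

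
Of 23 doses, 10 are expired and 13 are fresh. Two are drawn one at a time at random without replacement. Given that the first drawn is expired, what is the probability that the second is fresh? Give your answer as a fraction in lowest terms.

After removing one expired, 22 remain: 9 expired and 13 fresh.
So the probability the next is fresh is 13/22.

13/22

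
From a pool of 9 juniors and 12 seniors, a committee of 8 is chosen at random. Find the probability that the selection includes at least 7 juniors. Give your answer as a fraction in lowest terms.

7/3230

There are C(21,8) = 203490 ways to choose the 8.
Favorable selections (at least 7 juniors): C(9,7)·C(12,1) + C(9,8)·C(12,0) = 432 + 9 = 441.
Probability = 441/203490 = 7/3230.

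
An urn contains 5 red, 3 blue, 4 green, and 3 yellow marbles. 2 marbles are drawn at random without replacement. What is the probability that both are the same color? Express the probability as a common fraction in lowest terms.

22/105

There are C(15,2) = 105 ways to draw 2 marbles.
All same color: C(5,2) + C(3,2) + C(4,2) + C(3,2) = 10 + 3 + 6 + 3 = 22.
Probability = 22/105.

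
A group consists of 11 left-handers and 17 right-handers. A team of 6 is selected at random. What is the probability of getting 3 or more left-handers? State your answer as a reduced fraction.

1969/4485

Total selections: C(28,6) = 376740.
Count the complement (fewer than 3 left-handers): C(11,0)·C(17,6) + C(11,1)·C(17,5) + C(11,2)·C(17,4) = 12376 + 68068 + 130900 = 211344.
Probability = 1 − 211344/376740 = 165396/376740 = 1969/4485.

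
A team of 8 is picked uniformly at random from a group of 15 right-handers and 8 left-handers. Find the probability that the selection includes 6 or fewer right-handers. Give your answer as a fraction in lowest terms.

Total selections: C(23,8) = 490314.
Count the complement (more than 6 right-handers): C(15,7)·C(8,1) + C(15,8)·C(8,0) = 51480 + 6435 = 57915.
Probability = 1 − 57915/490314 = 432399/490314 = 13103/14858.

13103/14858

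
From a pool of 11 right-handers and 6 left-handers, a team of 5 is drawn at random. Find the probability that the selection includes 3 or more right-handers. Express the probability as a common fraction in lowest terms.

4917/6188

There are C(17,5) = 6188 ways to choose the 5.
Favorable selections (3 or more right-handers): C(11,3)·C(6,2) + C(11,4)·C(6,1) + C(11,5)·C(6,0) = 2475 + 1980 + 462 = 4917.
Probability = 4917/6188.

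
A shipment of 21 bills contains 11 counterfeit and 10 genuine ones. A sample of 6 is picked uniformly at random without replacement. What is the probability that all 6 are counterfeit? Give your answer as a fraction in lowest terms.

There are C(21,6) = 54264 possible selections.
Selections with all counterfeit: C(11,6) = 462.
Probability = 462/54264 = 11/1292.

11/1292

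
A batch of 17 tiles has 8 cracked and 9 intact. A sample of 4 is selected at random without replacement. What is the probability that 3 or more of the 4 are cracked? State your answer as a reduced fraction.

41/170

There are C(17,4) = 2380 ways to choose the 4.
Favorable selections (3 or more cracked): C(8,3)·C(9,1) + C(8,4)·C(9,0) = 504 + 70 = 574.
Probability = 574/2380 = 41/170.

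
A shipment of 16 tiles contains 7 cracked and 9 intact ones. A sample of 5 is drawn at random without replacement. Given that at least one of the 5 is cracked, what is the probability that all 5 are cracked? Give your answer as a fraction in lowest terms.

Work in counts. Selections with at least one cracked: C(16,5) − C(9,5) = 4368 − 126 = 4242.
Of those, selections where all 5 are cracked: C(7,5) = 21.
Conditional probability = 21/4242 = 1/202.

1/202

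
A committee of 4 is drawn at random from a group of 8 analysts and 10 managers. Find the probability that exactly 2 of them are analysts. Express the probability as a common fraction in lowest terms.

The sample space is all 4-subsets of the 18: C(18,4) = 3060.
Selections with exactly 2 analysts: choose 2 of the 8 analysts and 2 of the 10 managers, C(8,2)·C(10,2) = 28·45 = 1260.
Probability = 1260/3060 = 7/17.

7/17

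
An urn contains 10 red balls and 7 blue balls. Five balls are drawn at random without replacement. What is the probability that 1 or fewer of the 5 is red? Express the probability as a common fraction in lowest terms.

53/884

Total selections: C(17,5) = 6188.
Favorable selections (1 or fewer red): C(10,0)·C(7,5) + C(10,1)·C(7,4) = 21 + 350 = 371.
Probability = 371/6188 = 53/884.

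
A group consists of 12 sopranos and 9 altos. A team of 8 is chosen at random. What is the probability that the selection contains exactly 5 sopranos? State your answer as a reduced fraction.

528/1615

Total number of selections: C(21,8) = 203490.
Selections with exactly 5 sopranos: choose 5 of the 12 sopranos and 3 of the 9 altos, C(12,5)·C(9,3) = 792·84 = 66528.
Probability = 66528/203490 = 528/1615.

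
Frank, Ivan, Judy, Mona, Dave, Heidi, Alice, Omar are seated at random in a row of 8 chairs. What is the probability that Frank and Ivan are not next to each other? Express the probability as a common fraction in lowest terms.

There are 8! = 40320 arrangements.
Arrangements with Frank and Ivan adjacent: 2·7! = 10080.
So not adjacent: 40320 − 10080 = 30240, probability 30240/40320 = 3/4.

3/4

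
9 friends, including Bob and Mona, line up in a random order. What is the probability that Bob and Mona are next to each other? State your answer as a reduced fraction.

There are 9! = 362880 arrangements.
Treat Bob and Mona as a block: 8! arrangements of the blocks × 2 orders within the block = 2·40320 = 80640.
Probability = 80640/362880 = 2/9.

2/9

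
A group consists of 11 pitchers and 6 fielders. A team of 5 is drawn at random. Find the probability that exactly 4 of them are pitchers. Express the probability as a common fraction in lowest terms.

495/1547

The sample space is all 5-subsets of the 17: C(17,5) = 6188.
Selections with exactly 4 pitchers: choose 4 of the 11 pitchers and 1 of the 6 fielders, C(11,4)·C(6,1) = 330·6 = 1980.
Probability = 1980/6188 = 495/1547.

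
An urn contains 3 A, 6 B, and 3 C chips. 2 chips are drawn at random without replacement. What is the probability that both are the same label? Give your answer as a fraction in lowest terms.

There are C(12,2) = 66 ways to draw 2 chips.
All same label: C(3,2) + C(6,2) + C(3,2) = 3 + 15 + 3 = 21.
Probability = 21/66 = 7/22.

7/22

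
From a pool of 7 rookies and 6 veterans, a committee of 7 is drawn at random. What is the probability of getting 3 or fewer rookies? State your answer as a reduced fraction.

Total selections: C(13,7) = 1716.
Favorable selections (3 or fewer rookies): C(7,1)·C(6,6) + C(7,2)·C(6,5) + C(7,3)·C(6,4) = 7 + 126 + 525 = 658.
Probability = 658/1716 = 329/858.

329/858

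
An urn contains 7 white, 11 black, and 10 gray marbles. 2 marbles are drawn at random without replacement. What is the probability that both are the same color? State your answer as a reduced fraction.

121/378

There are C(28,2) = 378 ways to draw 2 marbles.
All same color: C(7,2) + C(11,2) + C(10,2) = 21 + 55 + 45 = 121.
Probability = 121/378.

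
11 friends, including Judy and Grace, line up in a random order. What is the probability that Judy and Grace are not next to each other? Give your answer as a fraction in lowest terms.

9/11

There are 11! = 39916800 arrangements.
Arrangements with Judy and Grace adjacent: 2·10! = 7257600.
So not adjacent: 39916800 − 7257600 = 32659200, probability 32659200/39916800 = 9/11.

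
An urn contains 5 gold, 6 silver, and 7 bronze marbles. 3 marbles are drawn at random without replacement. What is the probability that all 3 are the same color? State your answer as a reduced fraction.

65/816

There are C(18,3) = 816 ways to draw 3 marbles.
All same color: C(5,3) + C(6,3) + C(7,3) = 10 + 20 + 35 = 65.
Probability = 65/816.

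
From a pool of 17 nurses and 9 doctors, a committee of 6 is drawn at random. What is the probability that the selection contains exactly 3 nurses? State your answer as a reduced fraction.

There are C(26,6) = 230230 ways to choose 6 from 26.
Selections with exactly 3 nurses: choose 3 of the 17 nurses and 3 of the 9 doctors, C(17,3)·C(9,3) = 680·84 = 57120.
Probability = 57120/230230 = 816/3289.

816/3289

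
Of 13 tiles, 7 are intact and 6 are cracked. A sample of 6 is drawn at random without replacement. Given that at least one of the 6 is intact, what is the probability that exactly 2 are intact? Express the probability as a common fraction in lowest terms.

9/49

Work in counts. Selections with at least one intact: C(13,6) − C(6,6) = 1716 − 1 = 1715.
Of those, selections where exactly 2 are intact: C(7,2)·C(6,4) = 21·15 = 315.
Conditional probability = 315/1715 = 9/49.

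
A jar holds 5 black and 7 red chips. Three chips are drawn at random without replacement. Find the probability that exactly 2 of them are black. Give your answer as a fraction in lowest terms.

7/22

The sample space is all 3-subsets of the 12: C(12,3) = 220.
Selections with exactly 2 black: choose 2 of the 5 black and 1 of the 7 red, C(5,2)·C(7,1) = 10·7 = 70.
Probability = 70/220 = 7/22.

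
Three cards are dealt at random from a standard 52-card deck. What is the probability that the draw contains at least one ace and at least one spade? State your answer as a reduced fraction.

There are C(52,3) = 22100 possible draws.
By inclusion-exclusion on the complements, draws missing all aces or all spades: C(48,3) + C(39,3) − C(36,3) = 17296 + 9139 − 7140 = 19295.
So draws with at least one of each: 22100 − 19295 = 2805, probability 2805/22100 = 33/260.

33/260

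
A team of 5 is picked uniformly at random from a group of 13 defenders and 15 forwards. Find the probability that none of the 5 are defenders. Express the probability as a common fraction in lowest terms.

There are C(28,5) = 98280 possible selections.
Selections with no defenders (all forwards): C(15,5) = 3003.
Probability = 3003/98280 = 11/360.

11/360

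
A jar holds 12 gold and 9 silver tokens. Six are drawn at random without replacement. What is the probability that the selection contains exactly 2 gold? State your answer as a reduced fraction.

The sample space is all 6-subsets of the 21: C(21,6) = 54264.
Selections with exactly 2 gold: choose 2 of the 12 gold and 4 of the 9 silver, C(12,2)·C(9,4) = 66·126 = 8316.
Probability = 8316/54264 = 99/646.

99/646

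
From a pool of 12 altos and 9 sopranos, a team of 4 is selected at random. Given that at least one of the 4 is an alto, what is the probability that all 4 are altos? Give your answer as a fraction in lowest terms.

55/651

Work in counts. Selections with at least one alto: C(21,4) − C(9,4) = 5985 − 126 = 5859.
Of those, selections where all 4 are altos: C(12,4) = 495.
Conditional probability = 495/5859 = 55/651.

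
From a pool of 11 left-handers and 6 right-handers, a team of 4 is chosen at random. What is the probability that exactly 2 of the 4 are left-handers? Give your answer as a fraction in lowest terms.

165/476

Total number of selections: C(17,4) = 2380.
Selections with exactly 2 left-handers: choose 2 of the 11 left-handers and 2 of the 6 right-handers, C(11,2)·C(6,2) = 55·15 = 825.
Probability = 825/2380 = 165/476.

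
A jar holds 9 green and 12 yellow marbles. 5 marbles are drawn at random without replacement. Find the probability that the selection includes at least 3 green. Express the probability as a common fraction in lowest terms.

Total selections: C(21,5) = 20349.
Favorable selections (at least 3 green): C(9,3)·C(12,2) + C(9,4)·C(12,1) + C(9,5)·C(12,0) = 5544 + 1512 + 126 = 7182.
Probability = 7182/20349 = 6/17.

6/17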